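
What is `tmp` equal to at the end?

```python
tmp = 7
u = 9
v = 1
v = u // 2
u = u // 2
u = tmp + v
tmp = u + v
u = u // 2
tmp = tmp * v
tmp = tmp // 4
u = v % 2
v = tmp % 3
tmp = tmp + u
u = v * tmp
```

15

v = 9//2 = 4
u = 9//2 = 4
u = 7+4 = 11
tmp = 11+4 = 15
u = 11//2 = 5
tmp = 15*4 = 60
tmp = 60//4 = 15
u = 4%2 = 0
v = 15%3 = 0
tmp = 15+0 = 15
u = 0*15 = 0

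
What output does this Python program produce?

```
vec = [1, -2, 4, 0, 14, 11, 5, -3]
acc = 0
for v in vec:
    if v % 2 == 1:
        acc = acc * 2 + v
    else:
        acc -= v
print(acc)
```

-69

v=1: odd, acc = 0*2+1 = 1
v=-2: not odd, acc = 1-(-2) = 3
v=4: not odd, acc = 3-4 = -1
v=0: not odd, acc = (-1)-0 = -1
v=14: not odd, acc = (-1)-14 = -15
v=11: odd, acc = (-15)*2+11 = -19
v=5: odd, acc = (-19)*2+5 = -33
v=-3: odd, acc = (-33)*2+(-3) = -69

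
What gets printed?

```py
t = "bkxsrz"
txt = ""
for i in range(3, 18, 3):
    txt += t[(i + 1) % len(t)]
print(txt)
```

i=3: add t[4]='r' → 'r'
i=6: add t[1]='k' → 'rk'
i=9: add t[4]='r' → 'rkr'
i=12: add t[1]='k' → 'rkrk'
i=15: add t[4]='r' → 'rkrkr'

rkrkr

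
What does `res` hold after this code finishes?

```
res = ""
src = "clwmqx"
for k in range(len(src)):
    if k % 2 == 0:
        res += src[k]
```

k=0: add 'c' → 'c'
k=1: skip
k=2: add 'w' → 'cw'
k=3: skip
k=4: add 'q' → 'cwq'
k=5: skip

'cwq'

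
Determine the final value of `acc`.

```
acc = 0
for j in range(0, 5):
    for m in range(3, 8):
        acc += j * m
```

250

j=0,m=3: acc = 0+0 = 0
j=0,m=4: acc = 0+0 = 0
j=0,m=5: acc = 0+0 = 0
j=0,m=6: acc = 0+0 = 0
j=0,m=7: acc = 0+0 = 0
j=1,m=3: acc = 0+3 = 3
j=1,m=4: acc = 3+4 = 7
j=1,m=5: acc = 7+5 = 12
j=1,m=6: acc = 12+6 = 18
j=1,m=7: acc = 18+7 = 25
j=2,m=3: acc = 25+6 = 31
j=2,m=4: acc = 31+8 = 39
j=2,m=5: acc = 39+10 = 49
j=2,m=6: acc = 49+12 = 61
j=2,m=7: acc = 61+14 = 75
j=3,m=3: acc = 75+9 = 84
j=3,m=4: acc = 84+12 = 96
j=3,m=5: acc = 96+15 = 111
j=3,m=6: acc = 111+18 = 129
j=3,m=7: acc = 129+21 = 150
j=4,m=3: acc = 150+12 = 162
j=4,m=4: acc = 162+16 = 178
j=4,m=5: acc = 178+20 = 198
j=4,m=6: acc = 198+24 = 222
j=4,m=7: acc = 222+28 = 250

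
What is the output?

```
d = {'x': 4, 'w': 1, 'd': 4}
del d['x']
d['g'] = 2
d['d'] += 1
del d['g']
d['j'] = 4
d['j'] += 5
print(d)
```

{'w': 1, 'd': 5, 'j': 9}

del 'x' → {'w': 1, 'd': 4}
d['g'] = 2 → {'w': 1, 'd': 4, 'g': 2}
d['d'] = 4+1 = 5 → {'w': 1, 'd': 5, 'g': 2}
del 'g' → {'w': 1, 'd': 5}
d['j'] = 4 → {'w': 1, 'd': 5, 'j': 4}
d['j'] = 4+5 = 9 → {'w': 1, 'd': 5, 'j': 9}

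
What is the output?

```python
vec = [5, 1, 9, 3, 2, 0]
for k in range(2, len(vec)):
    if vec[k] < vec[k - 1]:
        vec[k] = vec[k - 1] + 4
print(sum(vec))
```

k=2: 9>=1, unchanged → [5, 1, 9, 3, 2, 0]
k=3: 3<9, vec[3] = 9+4 = 13 → [5, 1, 9, 13, 2, 0]
k=4: 2<13, vec[4] = 13+4 = 17 → [5, 1, 9, 13, 17, 0]
k=5: 0<17, vec[5] = 17+4 = 21 → [5, 1, 9, 13, 17, 21]
sum = 66

66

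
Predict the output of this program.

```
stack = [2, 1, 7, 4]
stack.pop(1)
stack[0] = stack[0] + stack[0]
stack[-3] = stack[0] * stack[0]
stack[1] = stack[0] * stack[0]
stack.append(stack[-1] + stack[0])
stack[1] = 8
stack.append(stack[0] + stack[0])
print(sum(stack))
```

80

pop(1) removes 1 → [2, 7, 4]
stack[0] = stack[0]+stack[0] = 2+2 = 4 → [4, 7, 4]
stack[-3] = stack[0]*stack[0] = 4*4 = 16 → [16, 7, 4]
stack[1] = stack[0]*stack[0] = 16*16 = 256 → [16, 256, 4]
append stack[-1]+stack[0] = 4+16 = 20 → [16, 256, 4, 20]
stack[1] = 8 → [16, 8, 4, 20]
append stack[0]+stack[0] = 16+16 = 32 → [16, 8, 4, 20, 32]
sum = 80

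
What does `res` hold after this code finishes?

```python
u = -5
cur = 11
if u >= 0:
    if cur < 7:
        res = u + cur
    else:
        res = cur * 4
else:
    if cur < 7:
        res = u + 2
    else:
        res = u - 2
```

-7

u=-5, cur=11
u >= 0 is False; cur < 7 is False
→ res = u - 2 = -7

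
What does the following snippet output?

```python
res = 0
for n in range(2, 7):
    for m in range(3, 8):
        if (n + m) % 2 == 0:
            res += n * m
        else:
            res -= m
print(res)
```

n=2,m=3: odd sum, res = 0-3 = -3
n=2,m=4: even sum, res = (-3)+8 = 5
n=2,m=5: odd sum, res = 5-5 = 0
n=2,m=6: even sum, res = 0+12 = 12
n=2,m=7: odd sum, res = 12-7 = 5
n=3,m=3: even sum, res = 5+9 = 14
n=3,m=4: odd sum, res = 14-4 = 10
n=3,m=5: even sum, res = 10+15 = 25
n=3,m=6: odd sum, res = 25-6 = 19
n=3,m=7: even sum, res = 19+21 = 40
n=4,m=3: odd sum, res = 40-3 = 37
n=4,m=4: even sum, res = 37+16 = 53
n=4,m=5: odd sum, res = 53-5 = 48
n=4,m=6: even sum, res = 48+24 = 72
n=4,m=7: odd sum, res = 72-7 = 65
n=5,m=3: even sum, res = 65+15 = 80
n=5,m=4: odd sum, res = 80-4 = 76
n=5,m=5: even sum, res = 76+25 = 101
n=5,m=6: odd sum, res = 101-6 = 95
n=5,m=7: even sum, res = 95+35 = 130
n=6,m=3: odd sum, res = 130-3 = 127
n=6,m=4: even sum, res = 127+24 = 151
n=6,m=5: odd sum, res = 151-5 = 146
n=6,m=6: even sum, res = 146+36 = 182
n=6,m=7: odd sum, res = 182-7 = 175

175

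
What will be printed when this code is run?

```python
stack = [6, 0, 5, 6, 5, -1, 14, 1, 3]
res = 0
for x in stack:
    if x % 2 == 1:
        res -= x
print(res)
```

-13

x=6: not odd
x=0: not odd
x=5: odd, res = 0-5 = -5
x=6: not odd
x=5: odd, res = (-5)-5 = -10
x=-1: odd, res = (-10)-(-1) = -9
x=14: not odd
x=1: odd, res = (-9)-1 = -10
x=3: odd, res = (-10)-3 = -13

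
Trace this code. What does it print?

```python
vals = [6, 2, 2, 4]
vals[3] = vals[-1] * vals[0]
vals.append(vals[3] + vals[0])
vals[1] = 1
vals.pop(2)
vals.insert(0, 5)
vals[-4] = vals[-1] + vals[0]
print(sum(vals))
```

vals[3] = vals[-1]*vals[0] = 4*6 = 24 → [6, 2, 2, 24]
append vals[3]+vals[0] = 24+6 = 30 → [6, 2, 2, 24, 30]
vals[1] = 1 → [6, 1, 2, 24, 30]
pop(2) removes 2 → [6, 1, 24, 30]
insert 5 at 0 → [5, 6, 1, 24, 30]
vals[-4] = vals[-1]+vals[0] = 30+5 = 35 → [5, 35, 1, 24, 30]
sum = 95

95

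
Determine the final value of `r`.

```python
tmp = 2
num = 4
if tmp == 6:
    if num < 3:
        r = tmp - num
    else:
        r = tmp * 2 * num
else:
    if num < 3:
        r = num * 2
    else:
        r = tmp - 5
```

-3

tmp=2, num=4
tmp == 6 is False; num < 3 is False
→ r = tmp - 5 = -3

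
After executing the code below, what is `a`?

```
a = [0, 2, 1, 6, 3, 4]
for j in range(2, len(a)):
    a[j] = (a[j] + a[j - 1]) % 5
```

[0, 2, 3, 4, 2, 1]

j=2: a[2] = (1+2)%5 = 3 → [0, 2, 3, 6, 3, 4]
j=3: a[3] = (6+3)%5 = 4 → [0, 2, 3, 4, 3, 4]
j=4: a[4] = (3+4)%5 = 2 → [0, 2, 3, 4, 2, 4]
j=5: a[5] = (4+2)%5 = 1 → [0, 2, 3, 4, 2, 1]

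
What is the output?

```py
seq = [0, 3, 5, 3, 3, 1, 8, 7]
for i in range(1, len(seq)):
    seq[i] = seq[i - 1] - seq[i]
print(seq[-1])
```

-30

i=1: seq[1] = 0-3 = -3 → [0, -3, 5, 3, 3, 1, 8, 7]
i=2: seq[2] = (-3)-5 = -8 → [0, -3, -8, 3, 3, 1, 8, 7]
i=3: seq[3] = (-8)-3 = -11 → [0, -3, -8, -11, 3, 1, 8, 7]
i=4: seq[4] = (-11)-3 = -14 → [0, -3, -8, -11, -14, 1, 8, 7]
i=5: seq[5] = (-14)-1 = -15 → [0, -3, -8, -11, -14, -15, 8, 7]
i=6: seq[6] = (-15)-8 = -23 → [0, -3, -8, -11, -14, -15, -23, 7]
i=7: seq[7] = (-23)-7 = -30 → [0, -3, -8, -11, -14, -15, -23, -30]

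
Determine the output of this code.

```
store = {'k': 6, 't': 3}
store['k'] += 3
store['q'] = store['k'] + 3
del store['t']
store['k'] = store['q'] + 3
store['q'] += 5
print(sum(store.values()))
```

32

store['k'] = 6+3 = 9 → {'k': 9, 't': 3}
store['q'] = store['k']+3 = 12 → {'k': 9, 't': 3, 'q': 12}
del 't' → {'k': 9, 'q': 12}
store['k'] = store['q']+3 = 15 → {'k': 15, 'q': 12}
store['q'] = 12+5 = 17 → {'k': 15, 'q': 17}
sum of values = 32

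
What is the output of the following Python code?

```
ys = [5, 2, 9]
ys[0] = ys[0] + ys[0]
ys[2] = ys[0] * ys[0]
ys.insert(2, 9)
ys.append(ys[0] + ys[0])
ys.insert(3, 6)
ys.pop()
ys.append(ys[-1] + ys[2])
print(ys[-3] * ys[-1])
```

654

ys[0] = ys[0]+ys[0] = 5+5 = 10 → [10, 2, 9]
ys[2] = ys[0]*ys[0] = 10*10 = 100 → [10, 2, 100]
insert 9 at 2 → [10, 2, 9, 100]
append ys[0]+ys[0] = 10+10 = 20 → [10, 2, 9, 100, 20]
insert 6 at 3 → [10, 2, 9, 6, 100, 20]
pop() removes 20 → [10, 2, 9, 6, 100]
append ys[-1]+ys[2] = 100+9 = 109 → [10, 2, 9, 6, 100, 109]
ys[-3]*ys[-1] = 6*109 = 654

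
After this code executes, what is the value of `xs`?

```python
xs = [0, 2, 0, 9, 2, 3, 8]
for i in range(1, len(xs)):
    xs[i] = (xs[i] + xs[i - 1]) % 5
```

[0, 2, 2, 1, 3, 1, 4]

i=1: xs[1] = (2+0)%5 = 2 → [0, 2, 0, 9, 2, 3, 8]
i=2: xs[2] = (0+2)%5 = 2 → [0, 2, 2, 9, 2, 3, 8]
i=3: xs[3] = (9+2)%5 = 1 → [0, 2, 2, 1, 2, 3, 8]
i=4: xs[4] = (2+1)%5 = 3 → [0, 2, 2, 1, 3, 3, 8]
i=5: xs[5] = (3+3)%5 = 1 → [0, 2, 2, 1, 3, 1, 8]
i=6: xs[6] = (8+1)%5 = 4 → [0, 2, 2, 1, 3, 1, 4]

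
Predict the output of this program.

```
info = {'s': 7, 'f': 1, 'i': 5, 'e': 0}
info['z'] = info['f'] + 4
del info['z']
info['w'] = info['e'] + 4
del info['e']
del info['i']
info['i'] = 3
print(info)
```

{'s': 7, 'f': 1, 'w': 4, 'i': 3}

info['z'] = info['f']+4 = 5 → {'s': 7, 'f': 1, 'i': 5, 'e': 0, 'z': 5}
del 'z' → {'s': 7, 'f': 1, 'i': 5, 'e': 0}
info['w'] = info['e']+4 = 4 → {'s': 7, 'f': 1, 'i': 5, 'e': 0, 'w': 4}
del 'e' → {'s': 7, 'f': 1, 'i': 5, 'w': 4}
del 'i' → {'s': 7, 'f': 1, 'w': 4}
info['i'] = 3 → {'s': 7, 'f': 1, 'w': 4, 'i': 3}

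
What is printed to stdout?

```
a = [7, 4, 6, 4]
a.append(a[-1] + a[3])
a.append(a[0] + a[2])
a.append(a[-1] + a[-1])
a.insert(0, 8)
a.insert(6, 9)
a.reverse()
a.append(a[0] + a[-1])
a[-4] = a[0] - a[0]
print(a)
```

append a[-1]+a[3] = 4+4 = 8 → [7, 4, 6, 4, 8]
append a[0]+a[2] = 7+6 = 13 → [7, 4, 6, 4, 8, 13]
append a[-1]+a[-1] = 13+13 = 26 → [7, 4, 6, 4, 8, 13, 26]
insert 8 at 0 → [8, 7, 4, 6, 4, 8, 13, 26]
insert 9 at 6 → [8, 7, 4, 6, 4, 8, 9, 13, 26]
reverse → [26, 13, 9, 8, 4, 6, 4, 7, 8]
append a[0]+a[-1] = 26+8 = 34 → [26, 13, 9, 8, 4, 6, 4, 7, 8, 34]
a[-4] = a[0]-a[0] = 26-26 = 0 → [26, 13, 9, 8, 4, 6, 0, 7, 8, 34]

[26, 13, 9, 8, 4, 6, 0, 7, 8, 34]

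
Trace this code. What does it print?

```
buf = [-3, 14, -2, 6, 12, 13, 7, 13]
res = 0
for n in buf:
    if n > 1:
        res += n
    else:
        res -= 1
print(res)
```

n=-3: not >1, res = 0-1 = -1
n=14: >1, res = (-1)+14 = 13
n=-2: not >1, res = 13-1 = 12
n=6: >1, res = 12+6 = 18
n=12: >1, res = 18+12 = 30
n=13: >1, res = 30+13 = 43
n=7: >1, res = 43+7 = 50
n=13: >1, res = 50+13 = 63

63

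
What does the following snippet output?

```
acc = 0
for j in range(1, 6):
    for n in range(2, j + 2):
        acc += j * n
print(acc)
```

j=1,n=2: acc = 0+2 = 2
j=2,n=2: acc = 2+4 = 6
j=2,n=3: acc = 6+6 = 12
j=3,n=2: acc = 12+6 = 18
j=3,n=3: acc = 18+9 = 27
j=3,n=4: acc = 27+12 = 39
j=4,n=2: acc = 39+8 = 47
j=4,n=3: acc = 47+12 = 59
j=4,n=4: acc = 59+16 = 75
j=4,n=5: acc = 75+20 = 95
j=5,n=2: acc = 95+10 = 105
j=5,n=3: acc = 105+15 = 120
j=5,n=4: acc = 120+20 = 140
j=5,n=5: acc = 140+25 = 165
j=5,n=6: acc = 165+30 = 195

195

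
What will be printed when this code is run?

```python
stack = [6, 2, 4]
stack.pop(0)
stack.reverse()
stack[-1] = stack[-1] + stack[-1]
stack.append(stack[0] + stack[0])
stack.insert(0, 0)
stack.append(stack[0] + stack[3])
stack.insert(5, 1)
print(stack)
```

pop(0) removes 6 → [2, 4]
reverse → [4, 2]
stack[-1] = stack[-1]+stack[-1] = 2+2 = 4 → [4, 4]
append stack[0]+stack[0] = 4+4 = 8 → [4, 4, 8]
insert 0 at 0 → [0, 4, 4, 8]
append stack[0]+stack[3] = 0+8 = 8 → [0, 4, 4, 8, 8]
insert 1 at 5 → [0, 4, 4, 8, 8, 1]

[0, 4, 4, 8, 8, 1]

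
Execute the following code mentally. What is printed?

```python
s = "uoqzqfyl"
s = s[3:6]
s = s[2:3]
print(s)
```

f

slice [3:6] → 'zqf'
slice [2:3] → 'f'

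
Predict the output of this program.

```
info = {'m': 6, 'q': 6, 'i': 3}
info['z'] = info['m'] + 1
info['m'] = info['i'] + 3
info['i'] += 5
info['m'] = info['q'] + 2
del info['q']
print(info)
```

{'m': 8, 'i': 8, 'z': 7}

info['z'] = info['m']+1 = 7 → {'m': 6, 'q': 6, 'i': 3, 'z': 7}
info['m'] = info['i']+3 = 6 → {'m': 6, 'q': 6, 'i': 3, 'z': 7}
info['i'] = 3+5 = 8 → {'m': 6, 'q': 6, 'i': 8, 'z': 7}
info['m'] = info['q']+2 = 8 → {'m': 8, 'q': 6, 'i': 8, 'z': 7}
del 'q' → {'m': 8, 'i': 8, 'z': 7}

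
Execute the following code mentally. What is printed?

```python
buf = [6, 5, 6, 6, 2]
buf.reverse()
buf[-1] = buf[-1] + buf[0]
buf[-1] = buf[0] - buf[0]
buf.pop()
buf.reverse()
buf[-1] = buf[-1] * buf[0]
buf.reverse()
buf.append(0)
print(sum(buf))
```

27

reverse → [2, 6, 6, 5, 6]
buf[-1] = buf[-1]+buf[0] = 6+2 = 8 → [2, 6, 6, 5, 8]
buf[-1] = buf[0]-buf[0] = 2-2 = 0 → [2, 6, 6, 5, 0]
pop() removes 0 → [2, 6, 6, 5]
reverse → [5, 6, 6, 2]
buf[-1] = buf[-1]*buf[0] = 2*5 = 10 → [5, 6, 6, 10]
reverse → [10, 6, 6, 5]
append 0 → [10, 6, 6, 5, 0]
sum = 27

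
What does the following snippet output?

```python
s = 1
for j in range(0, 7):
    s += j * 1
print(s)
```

j=0: s = 1+0*1 = 1
j=1: s = 1+1*1 = 2
j=2: s = 2+2*1 = 4
j=3: s = 4+3*1 = 7
j=4: s = 7+4*1 = 11
j=5: s = 11+5*1 = 16
j=6: s = 16+6*1 = 22

22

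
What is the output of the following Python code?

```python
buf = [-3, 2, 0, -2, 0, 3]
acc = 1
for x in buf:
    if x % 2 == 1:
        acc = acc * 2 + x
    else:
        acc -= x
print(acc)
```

1

x=-3: odd, acc = 1*2+(-3) = -1
x=2: not odd, acc = (-1)-2 = -3
x=0: not odd, acc = (-3)-0 = -3
x=-2: not odd, acc = (-3)-(-2) = -1
x=0: not odd, acc = (-1)-0 = -1
x=3: odd, acc = (-1)*2+3 = 1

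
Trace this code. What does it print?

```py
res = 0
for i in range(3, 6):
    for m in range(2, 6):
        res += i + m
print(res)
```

90

i=3,m=2: res = 0+5 = 5
i=3,m=3: res = 5+6 = 11
i=3,m=4: res = 11+7 = 18
i=3,m=5: res = 18+8 = 26
i=4,m=2: res = 26+6 = 32
i=4,m=3: res = 32+7 = 39
i=4,m=4: res = 39+8 = 47
i=4,m=5: res = 47+9 = 56
i=5,m=2: res = 56+7 = 63
i=5,m=3: res = 63+8 = 71
i=5,m=4: res = 71+9 = 80
i=5,m=5: res = 80+10 = 90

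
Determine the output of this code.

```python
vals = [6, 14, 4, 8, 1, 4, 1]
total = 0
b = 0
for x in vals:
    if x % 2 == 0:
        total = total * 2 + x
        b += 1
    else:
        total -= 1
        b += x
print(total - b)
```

x=6: even, total = 0*2+6 = 6; b=1
x=14: even, total = 6*2+14 = 26; b=2
x=4: even, total = 26*2+4 = 56; b=3
x=8: even, total = 56*2+8 = 120; b=4
x=1: not even, total = 120-1 = 119; b=5
x=4: even, total = 119*2+4 = 242; b=6
x=1: not even, total = 242-1 = 241; b=7
total-b = 241-7 = 234

234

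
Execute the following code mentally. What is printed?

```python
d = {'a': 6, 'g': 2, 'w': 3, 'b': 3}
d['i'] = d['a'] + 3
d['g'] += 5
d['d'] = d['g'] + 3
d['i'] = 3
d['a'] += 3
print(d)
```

d['i'] = d['a']+3 = 9 → {'a': 6, 'g': 2, 'w': 3, 'b': 3, 'i': 9}
d['g'] = 2+5 = 7 → {'a': 6, 'g': 7, 'w': 3, 'b': 3, 'i': 9}
d['d'] = d['g']+3 = 10 → {'a': 6, 'g': 7, 'w': 3, 'b': 3, 'i': 9, 'd': 10}
d['i'] = 3 → {'a': 6, 'g': 7, 'w': 3, 'b': 3, 'i': 3, 'd': 10}
d['a'] = 6+3 = 9 → {'a': 9, 'g': 7, 'w': 3, 'b': 3, 'i': 3, 'd': 10}

{'a': 9, 'g': 7, 'w': 3, 'b': 3, 'i': 3, 'd': 10}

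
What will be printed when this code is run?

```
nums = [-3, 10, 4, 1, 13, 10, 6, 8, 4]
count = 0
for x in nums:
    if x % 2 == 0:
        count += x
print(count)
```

42

x=-3: not even
x=10: even, count = 0+10 = 10
x=4: even, count = 10+4 = 14
x=1: not even
x=13: not even
x=10: even, count = 14+10 = 24
x=6: even, count = 24+6 = 30
x=8: even, count = 30+8 = 38
x=4: even, count = 38+4 = 42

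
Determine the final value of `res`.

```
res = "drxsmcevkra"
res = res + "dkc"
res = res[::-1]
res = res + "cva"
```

+ 'dkc' → 'drxsmcevkradkc'
reverse → 'ckdarkvecmsxrd'
+ 'cva' → 'ckdarkvecmsxrdcva'

'ckdarkvecmsxrdcva'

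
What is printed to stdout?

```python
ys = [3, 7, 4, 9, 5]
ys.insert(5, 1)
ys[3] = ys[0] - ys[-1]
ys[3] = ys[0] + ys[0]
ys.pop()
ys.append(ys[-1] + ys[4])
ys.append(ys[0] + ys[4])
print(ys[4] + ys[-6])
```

12

insert 1 at 5 → [3, 7, 4, 9, 5, 1]
ys[3] = ys[0]-ys[-1] = 3-1 = 2 → [3, 7, 4, 2, 5, 1]
ys[3] = ys[0]+ys[0] = 3+3 = 6 → [3, 7, 4, 6, 5, 1]
pop() removes 1 → [3, 7, 4, 6, 5]
append ys[-1]+ys[4] = 5+5 = 10 → [3, 7, 4, 6, 5, 10]
append ys[0]+ys[4] = 3+5 = 8 → [3, 7, 4, 6, 5, 10, 8]
ys[4]+ys[-6] = 5+7 = 12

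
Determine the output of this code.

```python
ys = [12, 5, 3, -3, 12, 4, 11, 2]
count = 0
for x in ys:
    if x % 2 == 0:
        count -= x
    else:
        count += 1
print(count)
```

-26

x=12: even, count = 0-12 = -12
x=5: not even, count = (-12)+1 = -11
x=3: not even, count = (-11)+1 = -10
x=-3: not even, count = (-10)+1 = -9
x=12: even, count = (-9)-12 = -21
x=4: even, count = (-21)-4 = -25
x=11: not even, count = (-25)+1 = -24
x=2: even, count = (-24)-2 = -26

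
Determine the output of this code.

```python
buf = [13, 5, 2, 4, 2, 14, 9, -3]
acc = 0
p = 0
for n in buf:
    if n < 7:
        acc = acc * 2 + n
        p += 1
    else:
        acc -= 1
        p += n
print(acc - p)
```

36

n=13: not <7, acc = 0-1 = -1; p=13
n=5: <7, acc = (-1)*2+5 = 3; p=14
n=2: <7, acc = 3*2+2 = 8; p=15
n=4: <7, acc = 8*2+4 = 20; p=16
n=2: <7, acc = 20*2+2 = 42; p=17
n=14: not <7, acc = 42-1 = 41; p=31
n=9: not <7, acc = 41-1 = 40; p=40
n=-3: <7, acc = 40*2+(-3) = 77; p=41
acc-p = 77-41 = 36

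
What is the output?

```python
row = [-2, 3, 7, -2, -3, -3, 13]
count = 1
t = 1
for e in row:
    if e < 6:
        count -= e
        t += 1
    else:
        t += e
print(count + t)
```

34

e=-2: <6, count = 1-(-2) = 3; t=2
e=3: <6, count = 3-3 = 0; t=3
e=7: not <6; t=10
e=-2: <6, count = 0-(-2) = 2; t=11
e=-3: <6, count = 2-(-3) = 5; t=12
e=-3: <6, count = 5-(-3) = 8; t=13
e=13: not <6; t=26
count+t = 8+26 = 34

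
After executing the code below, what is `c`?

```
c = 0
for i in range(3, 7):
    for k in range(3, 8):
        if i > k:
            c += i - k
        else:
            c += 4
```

66

i=3,k=3: not 3>3, c = 0+4 = 4
i=3,k=4: not 3>4, c = 4+4 = 8
i=3,k=5: not 3>5, c = 8+4 = 12
i=3,k=6: not 3>6, c = 12+4 = 16
i=3,k=7: not 3>7, c = 16+4 = 20
i=4,k=3: 4>3, c = 20+1 = 21
i=4,k=4: not 4>4, c = 21+4 = 25
i=4,k=5: not 4>5, c = 25+4 = 29
i=4,k=6: not 4>6, c = 29+4 = 33
i=4,k=7: not 4>7, c = 33+4 = 37
i=5,k=3: 5>3, c = 37+2 = 39
i=5,k=4: 5>4, c = 39+1 = 40
i=5,k=5: not 5>5, c = 40+4 = 44
i=5,k=6: not 5>6, c = 44+4 = 48
i=5,k=7: not 5>7, c = 48+4 = 52
i=6,k=3: 6>3, c = 52+3 = 55
i=6,k=4: 6>4, c = 55+2 = 57
i=6,k=5: 6>5, c = 57+1 = 58
i=6,k=6: not 6>6, c = 58+4 = 62
i=6,k=7: not 6>7, c = 62+4 = 66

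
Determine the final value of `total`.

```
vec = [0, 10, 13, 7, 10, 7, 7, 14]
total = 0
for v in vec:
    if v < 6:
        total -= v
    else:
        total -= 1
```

-7

v=0: <6, total = 0-0 = 0
v=10: not <6, total = 0-1 = -1
v=13: not <6, total = (-1)-1 = -2
v=7: not <6, total = (-2)-1 = -3
v=10: not <6, total = (-3)-1 = -4
v=7: not <6, total = (-4)-1 = -5
v=7: not <6, total = (-5)-1 = -6
v=14: not <6, total = (-6)-1 = -7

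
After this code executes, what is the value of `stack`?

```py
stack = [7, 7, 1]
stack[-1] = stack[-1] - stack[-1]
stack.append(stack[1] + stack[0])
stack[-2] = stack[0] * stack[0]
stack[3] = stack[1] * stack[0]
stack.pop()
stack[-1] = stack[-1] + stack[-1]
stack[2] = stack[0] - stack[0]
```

[7, 7, 0]

stack[-1] = stack[-1]-stack[-1] = 1-1 = 0 → [7, 7, 0]
append stack[1]+stack[0] = 7+7 = 14 → [7, 7, 0, 14]
stack[-2] = stack[0]*stack[0] = 7*7 = 49 → [7, 7, 49, 14]
stack[3] = stack[1]*stack[0] = 7*7 = 49 → [7, 7, 49, 49]
pop() removes 49 → [7, 7, 49]
stack[-1] = stack[-1]+stack[-1] = 49+49 = 98 → [7, 7, 98]
stack[2] = stack[0]-stack[0] = 7-7 = 0 → [7, 7, 0]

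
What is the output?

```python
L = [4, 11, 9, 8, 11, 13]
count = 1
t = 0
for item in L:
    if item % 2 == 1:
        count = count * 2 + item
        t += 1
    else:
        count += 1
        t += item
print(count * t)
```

3120

item=4: not odd, count = 1+1 = 2; t=4
item=11: odd, count = 2*2+11 = 15; t=5
item=9: odd, count = 15*2+9 = 39; t=6
item=8: not odd, count = 39+1 = 40; t=14
item=11: odd, count = 40*2+11 = 91; t=15
item=13: odd, count = 91*2+13 = 195; t=16
count*t = 195*16 = 3120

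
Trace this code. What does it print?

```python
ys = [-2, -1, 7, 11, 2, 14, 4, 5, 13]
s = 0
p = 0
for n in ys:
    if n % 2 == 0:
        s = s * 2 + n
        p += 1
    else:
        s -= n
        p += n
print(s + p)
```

-91

n=-2: even, s = 0*2+(-2) = -2; p=1
n=-1: not even, s = (-2)-(-1) = -1; p=0
n=7: not even, s = (-1)-7 = -8; p=7
n=11: not even, s = (-8)-11 = -19; p=18
n=2: even, s = (-19)*2+2 = -36; p=19
n=14: even, s = (-36)*2+14 = -58; p=20
n=4: even, s = (-58)*2+4 = -112; p=21
n=5: not even, s = (-112)-5 = -117; p=26
n=13: not even, s = (-117)-13 = -130; p=39
s+p = (-130)+39 = -91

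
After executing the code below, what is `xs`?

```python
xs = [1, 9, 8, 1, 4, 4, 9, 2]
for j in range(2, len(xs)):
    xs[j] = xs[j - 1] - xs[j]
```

[1, 9, 1, 0, -4, -8, -17, -19]

j=2: xs[2] = 9-8 = 1 → [1, 9, 1, 1, 4, 4, 9, 2]
j=3: xs[3] = 1-1 = 0 → [1, 9, 1, 0, 4, 4, 9, 2]
j=4: xs[4] = 0-4 = -4 → [1, 9, 1, 0, -4, 4, 9, 2]
j=5: xs[5] = (-4)-4 = -8 → [1, 9, 1, 0, -4, -8, 9, 2]
j=6: xs[6] = (-8)-9 = -17 → [1, 9, 1, 0, -4, -8, -17, 2]
j=7: xs[7] = (-17)-2 = -19 → [1, 9, 1, 0, -4, -8, -17, -19]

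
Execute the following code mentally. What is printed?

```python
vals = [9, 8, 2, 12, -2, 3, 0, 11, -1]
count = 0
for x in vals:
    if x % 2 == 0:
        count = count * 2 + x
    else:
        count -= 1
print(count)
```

x=9: not even, count = 0-1 = -1
x=8: even, count = (-1)*2+8 = 6
x=2: even, count = 6*2+2 = 14
x=12: even, count = 14*2+12 = 40
x=-2: even, count = 40*2+(-2) = 78
x=3: not even, count = 78-1 = 77
x=0: even, count = 77*2+0 = 154
x=11: not even, count = 154-1 = 153
x=-1: not even, count = 153-1 = 152

152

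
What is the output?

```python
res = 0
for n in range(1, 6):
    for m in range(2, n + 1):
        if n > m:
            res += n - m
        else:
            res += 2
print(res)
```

n=2,m=2: not 2>2, res = 0+2 = 2
n=3,m=2: 3>2, res = 2+1 = 3
n=3,m=3: not 3>3, res = 3+2 = 5
n=4,m=2: 4>2, res = 5+2 = 7
n=4,m=3: 4>3, res = 7+1 = 8
n=4,m=4: not 4>4, res = 8+2 = 10
n=5,m=2: 5>2, res = 10+3 = 13
n=5,m=3: 5>3, res = 13+2 = 15
n=5,m=4: 5>4, res = 15+1 = 16
n=5,m=5: not 5>5, res = 16+2 = 18

18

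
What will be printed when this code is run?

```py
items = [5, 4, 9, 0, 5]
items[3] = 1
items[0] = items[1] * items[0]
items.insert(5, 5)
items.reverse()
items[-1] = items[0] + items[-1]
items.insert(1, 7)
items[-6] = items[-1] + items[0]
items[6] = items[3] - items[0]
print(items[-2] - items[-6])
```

items[3] = 1 → [5, 4, 9, 1, 5]
items[0] = items[1]*items[0] = 4*5 = 20 → [20, 4, 9, 1, 5]
insert 5 at 5 → [20, 4, 9, 1, 5, 5]
reverse → [5, 5, 1, 9, 4, 20]
items[-1] = items[0]+items[-1] = 5+20 = 25 → [5, 5, 1, 9, 4, 25]
insert 7 at 1 → [5, 7, 5, 1, 9, 4, 25]
items[-6] = items[-1]+items[0] = 25+5 = 30 → [5, 30, 5, 1, 9, 4, 25]
items[6] = items[3]-items[0] = 1-5 = -4 → [5, 30, 5, 1, 9, 4, -4]
items[-2]-items[-6] = 4-30 = -26

-26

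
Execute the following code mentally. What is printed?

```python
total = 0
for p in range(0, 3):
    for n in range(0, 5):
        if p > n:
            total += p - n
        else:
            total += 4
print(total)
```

p=0,n=0: not 0>0, total = 0+4 = 4
p=0,n=1: not 0>1, total = 4+4 = 8
p=0,n=2: not 0>2, total = 8+4 = 12
p=0,n=3: not 0>3, total = 12+4 = 16
p=0,n=4: not 0>4, total = 16+4 = 20
p=1,n=0: 1>0, total = 20+1 = 21
p=1,n=1: not 1>1, total = 21+4 = 25
p=1,n=2: not 1>2, total = 25+4 = 29
p=1,n=3: not 1>3, total = 29+4 = 33
p=1,n=4: not 1>4, total = 33+4 = 37
p=2,n=0: 2>0, total = 37+2 = 39
p=2,n=1: 2>1, total = 39+1 = 40
p=2,n=2: not 2>2, total = 40+4 = 44
p=2,n=3: not 2>3, total = 44+4 = 48
p=2,n=4: not 2>4, total = 48+4 = 52

52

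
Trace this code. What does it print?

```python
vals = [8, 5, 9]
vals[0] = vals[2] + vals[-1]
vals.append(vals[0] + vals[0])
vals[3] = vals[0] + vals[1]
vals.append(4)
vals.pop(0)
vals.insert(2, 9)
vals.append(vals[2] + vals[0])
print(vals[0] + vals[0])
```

vals[0] = vals[2]+vals[-1] = 9+9 = 18 → [18, 5, 9]
append vals[0]+vals[0] = 18+18 = 36 → [18, 5, 9, 36]
vals[3] = vals[0]+vals[1] = 18+5 = 23 → [18, 5, 9, 23]
append 4 → [18, 5, 9, 23, 4]
pop(0) removes 18 → [5, 9, 23, 4]
insert 9 at 2 → [5, 9, 9, 23, 4]
append vals[2]+vals[0] = 9+5 = 14 → [5, 9, 9, 23, 4, 14]
vals[0]+vals[0] = 5+5 = 10

10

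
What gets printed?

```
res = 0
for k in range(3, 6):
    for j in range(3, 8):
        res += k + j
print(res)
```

135

k=3,j=3: res = 0+6 = 6
k=3,j=4: res = 6+7 = 13
k=3,j=5: res = 13+8 = 21
k=3,j=6: res = 21+9 = 30
k=3,j=7: res = 30+10 = 40
k=4,j=3: res = 40+7 = 47
k=4,j=4: res = 47+8 = 55
k=4,j=5: res = 55+9 = 64
k=4,j=6: res = 64+10 = 74
k=4,j=7: res = 74+11 = 85
k=5,j=3: res = 85+8 = 93
k=5,j=4: res = 93+9 = 102
k=5,j=5: res = 102+10 = 112
k=5,j=6: res = 112+11 = 123
k=5,j=7: res = 123+12 = 135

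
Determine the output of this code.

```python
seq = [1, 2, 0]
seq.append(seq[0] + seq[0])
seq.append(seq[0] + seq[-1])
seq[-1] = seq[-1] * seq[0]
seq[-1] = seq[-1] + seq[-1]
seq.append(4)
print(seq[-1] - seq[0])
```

3

append seq[0]+seq[0] = 1+1 = 2 → [1, 2, 0, 2]
append seq[0]+seq[-1] = 1+2 = 3 → [1, 2, 0, 2, 3]
seq[-1] = seq[-1]*seq[0] = 3*1 = 3 → [1, 2, 0, 2, 3]
seq[-1] = seq[-1]+seq[-1] = 3+3 = 6 → [1, 2, 0, 2, 6]
append 4 → [1, 2, 0, 2, 6, 4]
seq[-1]-seq[0] = 4-1 = 3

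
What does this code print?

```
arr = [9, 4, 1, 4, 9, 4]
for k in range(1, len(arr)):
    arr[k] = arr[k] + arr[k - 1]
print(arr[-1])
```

31

k=1: arr[1] = 4+9 = 13 → [9, 13, 1, 4, 9, 4]
k=2: arr[2] = 1+13 = 14 → [9, 13, 14, 4, 9, 4]
k=3: arr[3] = 4+14 = 18 → [9, 13, 14, 18, 9, 4]
k=4: arr[4] = 9+18 = 27 → [9, 13, 14, 18, 27, 4]
k=5: arr[5] = 4+27 = 31 → [9, 13, 14, 18, 27, 31]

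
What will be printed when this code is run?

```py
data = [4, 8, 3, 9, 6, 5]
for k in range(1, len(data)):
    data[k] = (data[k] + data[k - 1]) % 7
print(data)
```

k=1: data[1] = (8+4)%7 = 5 → [4, 5, 3, 9, 6, 5]
k=2: data[2] = (3+5)%7 = 1 → [4, 5, 1, 9, 6, 5]
k=3: data[3] = (9+1)%7 = 3 → [4, 5, 1, 3, 6, 5]
k=4: data[4] = (6+3)%7 = 2 → [4, 5, 1, 3, 2, 5]
k=5: data[5] = (5+2)%7 = 0 → [4, 5, 1, 3, 2, 0]

[4, 5, 1, 3, 2, 0]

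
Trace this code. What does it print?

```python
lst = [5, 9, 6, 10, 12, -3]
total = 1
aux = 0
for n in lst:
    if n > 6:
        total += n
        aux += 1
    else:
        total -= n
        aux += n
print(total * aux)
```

264

n=5: not >6, total = 1-5 = -4; aux=5
n=9: >6, total = (-4)+9 = 5; aux=6
n=6: not >6, total = 5-6 = -1; aux=12
n=10: >6, total = (-1)+10 = 9; aux=13
n=12: >6, total = 9+12 = 21; aux=14
n=-3: not >6, total = 21-(-3) = 24; aux=11
total*aux = 24*11 = 264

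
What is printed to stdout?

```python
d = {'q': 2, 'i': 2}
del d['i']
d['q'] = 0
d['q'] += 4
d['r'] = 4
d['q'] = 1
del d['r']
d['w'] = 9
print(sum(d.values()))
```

del 'i' → {'q': 2}
d['q'] = 0 → {'q': 0}
d['q'] = 0+4 = 4 → {'q': 4}
d['r'] = 4 → {'q': 4, 'r': 4}
d['q'] = 1 → {'q': 1, 'r': 4}
del 'r' → {'q': 1}
d['w'] = 9 → {'q': 1, 'w': 9}
sum of values = 10

10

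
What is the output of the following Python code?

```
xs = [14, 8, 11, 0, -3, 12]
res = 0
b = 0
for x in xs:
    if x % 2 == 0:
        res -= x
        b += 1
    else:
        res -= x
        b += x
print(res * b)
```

-504

x=14: even, res = 0-14 = -14; b=1
x=8: even, res = (-14)-8 = -22; b=2
x=11: not even, res = (-22)-11 = -33; b=13
x=0: even, res = (-33)-0 = -33; b=14
x=-3: not even, res = (-33)-(-3) = -30; b=11
x=12: even, res = (-30)-12 = -42; b=12
res*b = (-42)*12 = -504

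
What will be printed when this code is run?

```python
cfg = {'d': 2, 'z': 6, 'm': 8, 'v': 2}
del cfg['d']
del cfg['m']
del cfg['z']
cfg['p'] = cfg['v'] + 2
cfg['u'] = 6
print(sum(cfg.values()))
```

12

del 'd' → {'z': 6, 'm': 8, 'v': 2}
del 'm' → {'z': 6, 'v': 2}
del 'z' → {'v': 2}
cfg['p'] = cfg['v']+2 = 4 → {'v': 2, 'p': 4}
cfg['u'] = 6 → {'v': 2, 'p': 4, 'u': 6}
sum of values = 12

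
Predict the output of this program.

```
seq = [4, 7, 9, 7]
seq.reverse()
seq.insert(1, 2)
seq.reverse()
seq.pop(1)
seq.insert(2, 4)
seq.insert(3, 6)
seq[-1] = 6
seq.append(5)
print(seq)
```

[4, 9, 4, 6, 2, 6, 5]

reverse → [7, 9, 7, 4]
insert 2 at 1 → [7, 2, 9, 7, 4]
reverse → [4, 7, 9, 2, 7]
pop(1) removes 7 → [4, 9, 2, 7]
insert 4 at 2 → [4, 9, 4, 2, 7]
insert 6 at 3 → [4, 9, 4, 6, 2, 7]
seq[-1] = 6 → [4, 9, 4, 6, 2, 6]
append 5 → [4, 9, 4, 6, 2, 6, 5]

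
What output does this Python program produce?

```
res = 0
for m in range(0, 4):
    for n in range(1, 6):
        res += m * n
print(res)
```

m=0,n=1: res = 0+0 = 0
m=0,n=2: res = 0+0 = 0
m=0,n=3: res = 0+0 = 0
m=0,n=4: res = 0+0 = 0
m=0,n=5: res = 0+0 = 0
m=1,n=1: res = 0+1 = 1
m=1,n=2: res = 1+2 = 3
m=1,n=3: res = 3+3 = 6
m=1,n=4: res = 6+4 = 10
m=1,n=5: res = 10+5 = 15
m=2,n=1: res = 15+2 = 17
m=2,n=2: res = 17+4 = 21
m=2,n=3: res = 21+6 = 27
m=2,n=4: res = 27+8 = 35
m=2,n=5: res = 35+10 = 45
m=3,n=1: res = 45+3 = 48
m=3,n=2: res = 48+6 = 54
m=3,n=3: res = 54+9 = 63
m=3,n=4: res = 63+12 = 75
m=3,n=5: res = 75+15 = 90

90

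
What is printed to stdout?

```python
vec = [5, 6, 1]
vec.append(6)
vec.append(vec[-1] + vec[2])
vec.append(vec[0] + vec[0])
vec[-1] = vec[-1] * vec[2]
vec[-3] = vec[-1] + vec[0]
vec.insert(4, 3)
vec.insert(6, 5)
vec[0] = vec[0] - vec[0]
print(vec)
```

append 6 → [5, 6, 1, 6]
append vec[-1]+vec[2] = 6+1 = 7 → [5, 6, 1, 6, 7]
append vec[0]+vec[0] = 5+5 = 10 → [5, 6, 1, 6, 7, 10]
vec[-1] = vec[-1]*vec[2] = 10*1 = 10 → [5, 6, 1, 6, 7, 10]
vec[-3] = vec[-1]+vec[0] = 10+5 = 15 → [5, 6, 1, 15, 7, 10]
insert 3 at 4 → [5, 6, 1, 15, 3, 7, 10]
insert 5 at 6 → [5, 6, 1, 15, 3, 7, 5, 10]
vec[0] = vec[0]-vec[0] = 5-5 = 0 → [0, 6, 1, 15, 3, 7, 5, 10]

[0, 6, 1, 15, 3, 7, 5, 10]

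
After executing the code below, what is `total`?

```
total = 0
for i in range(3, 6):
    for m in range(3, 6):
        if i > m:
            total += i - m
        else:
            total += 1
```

i=3,m=3: not 3>3, total = 0+1 = 1
i=3,m=4: not 3>4, total = 1+1 = 2
i=3,m=5: not 3>5, total = 2+1 = 3
i=4,m=3: 4>3, total = 3+1 = 4
i=4,m=4: not 4>4, total = 4+1 = 5
i=4,m=5: not 4>5, total = 5+1 = 6
i=5,m=3: 5>3, total = 6+2 = 8
i=5,m=4: 5>4, total = 8+1 = 9
i=5,m=5: not 5>5, total = 9+1 = 10

10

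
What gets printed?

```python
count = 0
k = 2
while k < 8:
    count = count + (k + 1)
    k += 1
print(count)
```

33

k=2: count = 0+3 = 3
k=3: count = 3+4 = 7
k=4: count = 7+5 = 12
k=5: count = 12+6 = 18
k=6: count = 18+7 = 25
k=7: count = 25+8 = 33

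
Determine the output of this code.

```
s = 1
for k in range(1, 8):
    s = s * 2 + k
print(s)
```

k=1: s = 1*2+1 = 3
k=2: s = 3*2+2 = 8
k=3: s = 8*2+3 = 19
k=4: s = 19*2+4 = 42
k=5: s = 42*2+5 = 89
k=6: s = 89*2+6 = 184
k=7: s = 184*2+7 = 375

375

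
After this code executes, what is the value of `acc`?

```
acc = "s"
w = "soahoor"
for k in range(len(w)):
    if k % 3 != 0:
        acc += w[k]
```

k=0: skip
k=1: add 'o' → 'so'
k=2: add 'a' → 'soa'
k=3: skip
k=4: add 'o' → 'soao'
k=5: add 'o' → 'soaoo'
k=6: skip

'soaoo'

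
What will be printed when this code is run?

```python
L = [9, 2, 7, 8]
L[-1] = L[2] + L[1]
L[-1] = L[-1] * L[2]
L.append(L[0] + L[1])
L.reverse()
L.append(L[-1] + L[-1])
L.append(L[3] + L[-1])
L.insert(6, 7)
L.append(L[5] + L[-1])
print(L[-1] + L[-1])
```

L[-1] = L[2]+L[1] = 7+2 = 9 → [9, 2, 7, 9]
L[-1] = L[-1]*L[2] = 9*7 = 63 → [9, 2, 7, 63]
append L[0]+L[1] = 9+2 = 11 → [9, 2, 7, 63, 11]
reverse → [11, 63, 7, 2, 9]
append L[-1]+L[-1] = 9+9 = 18 → [11, 63, 7, 2, 9, 18]
append L[3]+L[-1] = 2+18 = 20 → [11, 63, 7, 2, 9, 18, 20]
insert 7 at 6 → [11, 63, 7, 2, 9, 18, 7, 20]
append L[5]+L[-1] = 18+20 = 38 → [11, 63, 7, 2, 9, 18, 7, 20, 38]
L[-1]+L[-1] = 38+38 = 76

76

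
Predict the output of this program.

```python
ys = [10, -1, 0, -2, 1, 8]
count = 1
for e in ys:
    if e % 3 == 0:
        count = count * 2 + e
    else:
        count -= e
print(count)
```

-23

e=10: not %3==0, count = 1-10 = -9
e=-1: not %3==0, count = (-9)-(-1) = -8
e=0: %3==0, count = (-8)*2+0 = -16
e=-2: not %3==0, count = (-16)-(-2) = -14
e=1: not %3==0, count = (-14)-1 = -15
e=8: not %3==0, count = (-15)-8 = -23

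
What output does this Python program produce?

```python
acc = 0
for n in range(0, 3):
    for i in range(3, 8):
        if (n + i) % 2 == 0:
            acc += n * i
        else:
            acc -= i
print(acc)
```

n=0,i=3: odd sum, acc = 0-3 = -3
n=0,i=4: even sum, acc = (-3)+0 = -3
n=0,i=5: odd sum, acc = (-3)-5 = -8
n=0,i=6: even sum, acc = (-8)+0 = -8
n=0,i=7: odd sum, acc = (-8)-7 = -15
n=1,i=3: even sum, acc = (-15)+3 = -12
n=1,i=4: odd sum, acc = (-12)-4 = -16
n=1,i=5: even sum, acc = (-16)+5 = -11
n=1,i=6: odd sum, acc = (-11)-6 = -17
n=1,i=7: even sum, acc = (-17)+7 = -10
n=2,i=3: odd sum, acc = (-10)-3 = -13
n=2,i=4: even sum, acc = (-13)+8 = -5
n=2,i=5: odd sum, acc = (-5)-5 = -10
n=2,i=6: even sum, acc = (-10)+12 = 2
n=2,i=7: odd sum, acc = 2-7 = -5

-5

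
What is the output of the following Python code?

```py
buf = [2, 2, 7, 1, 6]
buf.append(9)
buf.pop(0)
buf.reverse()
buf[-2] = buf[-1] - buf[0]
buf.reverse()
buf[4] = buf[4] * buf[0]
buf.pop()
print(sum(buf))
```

2

append 9 → [2, 2, 7, 1, 6, 9]
pop(0) removes 2 → [2, 7, 1, 6, 9]
reverse → [9, 6, 1, 7, 2]
buf[-2] = buf[-1]-buf[0] = 2-9 = -7 → [9, 6, 1, -7, 2]
reverse → [2, -7, 1, 6, 9]
buf[4] = buf[4]*buf[0] = 9*2 = 18 → [2, -7, 1, 6, 18]
pop() removes 18 → [2, -7, 1, 6]
sum = 2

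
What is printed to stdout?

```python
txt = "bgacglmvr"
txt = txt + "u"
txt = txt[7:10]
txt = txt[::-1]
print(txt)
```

urv

+ 'u' → 'bgacglmvru'
slice [7:10] → 'vru'
reverse → 'urv'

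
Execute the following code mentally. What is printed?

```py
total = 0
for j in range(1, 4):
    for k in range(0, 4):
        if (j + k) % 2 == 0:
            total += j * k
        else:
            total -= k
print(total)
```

j=1,k=0: odd sum, total = 0-0 = 0
j=1,k=1: even sum, total = 0+1 = 1
j=1,k=2: odd sum, total = 1-2 = -1
j=1,k=3: even sum, total = (-1)+3 = 2
j=2,k=0: even sum, total = 2+0 = 2
j=2,k=1: odd sum, total = 2-1 = 1
j=2,k=2: even sum, total = 1+4 = 5
j=2,k=3: odd sum, total = 5-3 = 2
j=3,k=0: odd sum, total = 2-0 = 2
j=3,k=1: even sum, total = 2+3 = 5
j=3,k=2: odd sum, total = 5-2 = 3
j=3,k=3: even sum, total = 3+9 = 12

12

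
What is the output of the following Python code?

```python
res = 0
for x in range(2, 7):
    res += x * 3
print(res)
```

60

x=2: res = 0+2*3 = 6
x=3: res = 6+3*3 = 15
x=4: res = 15+4*3 = 27
x=5: res = 27+5*3 = 42
x=6: res = 42+6*3 = 60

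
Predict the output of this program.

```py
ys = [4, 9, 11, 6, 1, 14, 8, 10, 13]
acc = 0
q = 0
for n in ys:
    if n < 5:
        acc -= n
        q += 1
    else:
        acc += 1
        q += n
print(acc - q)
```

-71

n=4: <5, acc = 0-4 = -4; q=1
n=9: not <5, acc = (-4)+1 = -3; q=10
n=11: not <5, acc = (-3)+1 = -2; q=21
n=6: not <5, acc = (-2)+1 = -1; q=27
n=1: <5, acc = (-1)-1 = -2; q=28
n=14: not <5, acc = (-2)+1 = -1; q=42
n=8: not <5, acc = (-1)+1 = 0; q=50
n=10: not <5, acc = 0+1 = 1; q=60
n=13: not <5, acc = 1+1 = 2; q=73
acc-q = 2-73 = -71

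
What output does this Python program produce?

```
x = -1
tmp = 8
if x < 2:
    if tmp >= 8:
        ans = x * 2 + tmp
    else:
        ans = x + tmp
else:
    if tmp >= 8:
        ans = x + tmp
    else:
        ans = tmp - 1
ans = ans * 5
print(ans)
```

x=-1, tmp=8
x < 2 is True; tmp >= 8 is True
→ ans = x * 2 + tmp = 6
ans = 6*5 = 30

30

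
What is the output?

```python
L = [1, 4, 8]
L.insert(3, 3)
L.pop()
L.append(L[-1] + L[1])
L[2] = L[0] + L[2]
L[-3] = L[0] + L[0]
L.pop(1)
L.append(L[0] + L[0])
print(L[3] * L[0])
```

insert 3 at 3 → [1, 4, 8, 3]
pop() removes 3 → [1, 4, 8]
append L[-1]+L[1] = 8+4 = 12 → [1, 4, 8, 12]
L[2] = L[0]+L[2] = 1+8 = 9 → [1, 4, 9, 12]
L[-3] = L[0]+L[0] = 1+1 = 2 → [1, 2, 9, 12]
pop(1) removes 2 → [1, 9, 12]
append L[0]+L[0] = 1+1 = 2 → [1, 9, 12, 2]
L[3]*L[0] = 2*1 = 2

2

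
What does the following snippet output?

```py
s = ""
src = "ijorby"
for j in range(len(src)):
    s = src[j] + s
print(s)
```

j=0: prepend 'i' → 'i'
j=1: prepend 'j' → 'ji'
j=2: prepend 'o' → 'oji'
j=3: prepend 'r' → 'roji'
j=4: prepend 'b' → 'broji'
j=5: prepend 'y' → 'ybroji'

ybroji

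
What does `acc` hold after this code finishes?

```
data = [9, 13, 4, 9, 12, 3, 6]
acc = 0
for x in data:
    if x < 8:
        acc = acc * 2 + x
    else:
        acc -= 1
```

4

x=9: not <8, acc = 0-1 = -1
x=13: not <8, acc = (-1)-1 = -2
x=4: <8, acc = (-2)*2+4 = 0
x=9: not <8, acc = 0-1 = -1
x=12: not <8, acc = (-1)-1 = -2
x=3: <8, acc = (-2)*2+3 = -1
x=6: <8, acc = (-1)*2+6 = 4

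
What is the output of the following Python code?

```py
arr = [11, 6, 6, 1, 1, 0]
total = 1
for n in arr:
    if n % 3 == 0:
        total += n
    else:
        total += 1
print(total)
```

n=11: not %3==0, total = 1+1 = 2
n=6: %3==0, total = 2+6 = 8
n=6: %3==0, total = 8+6 = 14
n=1: not %3==0, total = 14+1 = 15
n=1: not %3==0, total = 15+1 = 16
n=0: %3==0, total = 16+0 = 16

16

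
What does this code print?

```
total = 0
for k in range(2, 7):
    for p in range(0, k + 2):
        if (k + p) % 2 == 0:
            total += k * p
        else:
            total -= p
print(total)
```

k=2,p=0: even sum, total = 0+0 = 0
k=2,p=1: odd sum, total = 0-1 = -1
k=2,p=2: even sum, total = (-1)+4 = 3
k=2,p=3: odd sum, total = 3-3 = 0
k=3,p=0: odd sum, total = 0-0 = 0
k=3,p=1: even sum, total = 0+3 = 3
k=3,p=2: odd sum, total = 3-2 = 1
k=3,p=3: even sum, total = 1+9 = 10
k=3,p=4: odd sum, total = 10-4 = 6
k=4,p=0: even sum, total = 6+0 = 6
k=4,p=1: odd sum, total = 6-1 = 5
k=4,p=2: even sum, total = 5+8 = 13
k=4,p=3: odd sum, total = 13-3 = 10
k=4,p=4: even sum, total = 10+16 = 26
k=4,p=5: odd sum, total = 26-5 = 21
k=5,p=0: odd sum, total = 21-0 = 21
k=5,p=1: even sum, total = 21+5 = 26
k=5,p=2: odd sum, total = 26-2 = 24
k=5,p=3: even sum, total = 24+15 = 39
k=5,p=4: odd sum, total = 39-4 = 35
k=5,p=5: even sum, total = 35+25 = 60
k=5,p=6: odd sum, total = 60-6 = 54
k=6,p=0: even sum, total = 54+0 = 54
k=6,p=1: odd sum, total = 54-1 = 53
k=6,p=2: even sum, total = 53+12 = 65
k=6,p=3: odd sum, total = 65-3 = 62
k=6,p=4: even sum, total = 62+24 = 86
k=6,p=5: odd sum, total = 86-5 = 81
k=6,p=6: even sum, total = 81+36 = 117
k=6,p=7: odd sum, total = 117-7 = 110

110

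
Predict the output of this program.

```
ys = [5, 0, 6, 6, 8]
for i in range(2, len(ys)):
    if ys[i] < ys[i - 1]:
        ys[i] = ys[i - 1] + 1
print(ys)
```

i=2: 6>=0, unchanged → [5, 0, 6, 6, 8]
i=3: 6>=6, unchanged → [5, 0, 6, 6, 8]
i=4: 8>=6, unchanged → [5, 0, 6, 6, 8]

[5, 0, 6, 6, 8]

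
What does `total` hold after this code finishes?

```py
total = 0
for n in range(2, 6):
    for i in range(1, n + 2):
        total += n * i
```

n=2,i=1: total = 0+2 = 2
n=2,i=2: total = 2+4 = 6
n=2,i=3: total = 6+6 = 12
n=3,i=1: total = 12+3 = 15
n=3,i=2: total = 15+6 = 21
n=3,i=3: total = 21+9 = 30
n=3,i=4: total = 30+12 = 42
n=4,i=1: total = 42+4 = 46
n=4,i=2: total = 46+8 = 54
n=4,i=3: total = 54+12 = 66
n=4,i=4: total = 66+16 = 82
n=4,i=5: total = 82+20 = 102
n=5,i=1: total = 102+5 = 107
n=5,i=2: total = 107+10 = 117
n=5,i=3: total = 117+15 = 132
n=5,i=4: total = 132+20 = 152
n=5,i=5: total = 152+25 = 177
n=5,i=6: total = 177+30 = 207

207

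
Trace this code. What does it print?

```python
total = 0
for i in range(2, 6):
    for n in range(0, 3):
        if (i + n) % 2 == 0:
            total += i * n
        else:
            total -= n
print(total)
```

14

i=2,n=0: even sum, total = 0+0 = 0
i=2,n=1: odd sum, total = 0-1 = -1
i=2,n=2: even sum, total = (-1)+4 = 3
i=3,n=0: odd sum, total = 3-0 = 3
i=3,n=1: even sum, total = 3+3 = 6
i=3,n=2: odd sum, total = 6-2 = 4
i=4,n=0: even sum, total = 4+0 = 4
i=4,n=1: odd sum, total = 4-1 = 3
i=4,n=2: even sum, total = 3+8 = 11
i=5,n=0: odd sum, total = 11-0 = 11
i=5,n=1: even sum, total = 11+5 = 16
i=5,n=2: odd sum, total = 16-2 = 14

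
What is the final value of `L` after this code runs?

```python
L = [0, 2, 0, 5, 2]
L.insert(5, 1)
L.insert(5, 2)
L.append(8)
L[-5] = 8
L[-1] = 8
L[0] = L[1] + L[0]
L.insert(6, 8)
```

insert 1 at 5 → [0, 2, 0, 5, 2, 1]
insert 2 at 5 → [0, 2, 0, 5, 2, 2, 1]
append 8 → [0, 2, 0, 5, 2, 2, 1, 8]
L[-5] = 8 → [0, 2, 0, 8, 2, 2, 1, 8]
L[-1] = 8 → [0, 2, 0, 8, 2, 2, 1, 8]
L[0] = L[1]+L[0] = 2+0 = 2 → [2, 2, 0, 8, 2, 2, 1, 8]
insert 8 at 6 → [2, 2, 0, 8, 2, 2, 8, 1, 8]

[2, 2, 0, 8, 2, 2, 8, 1, 8]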